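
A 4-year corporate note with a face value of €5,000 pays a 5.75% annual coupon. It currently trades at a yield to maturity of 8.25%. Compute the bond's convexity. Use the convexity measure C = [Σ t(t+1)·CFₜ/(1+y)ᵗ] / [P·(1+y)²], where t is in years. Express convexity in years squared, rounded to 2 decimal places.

15.20

With y = 0.0825:
  t   CF        PV=CF/(1+0.0825)^t    t·PV        t(t+1)·PV
  1       287.50       265.5889       265.5889         531.1778
  2       287.50       245.3477       490.6955       1,472.0864
  3       287.50       226.6492       679.9475       2,719.7900
  4     5,287.50     3,850.6918    15,402.7672      77,013.8360
  Σ                  4,588.2776    16,838.9991      81,736.8903
P = 4,588.2776.
Convexity = Σ t(t+1)·PV / [P·(1+y)²] = 81,736.8903 / (4,588.2776 × 1.171806) = 15.20242.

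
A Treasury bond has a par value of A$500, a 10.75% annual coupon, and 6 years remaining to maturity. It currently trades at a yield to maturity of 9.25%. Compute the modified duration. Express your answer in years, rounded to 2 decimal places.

4.36 years

Periodic yield y = 0.0925. First find Macaulay duration:
  t   CF        PV=CF/(1+0.0925)^t    t·PV
  1        53.75        49.1991        49.1991
  2        53.75        45.0335        90.0670
  3        53.75        41.2206       123.6617
  4        53.75        37.7305       150.9220
  5        53.75        34.5359       172.6797
  6       553.75       325.6755     1,954.0529
  Σ                    533.3951     2,540.5824
P = 533.3951; Macaulay duration = 2,540.5824 / 533.3951 = 4.76304 years.
Modified duration = D_Mac / (1 + y) = 4.76304 / 1.0925 = 4.35976 years.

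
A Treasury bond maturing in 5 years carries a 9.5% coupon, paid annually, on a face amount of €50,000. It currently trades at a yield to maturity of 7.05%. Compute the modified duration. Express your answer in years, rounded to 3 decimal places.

Periodic yield y = 0.0705. First find Macaulay duration:
  t   CF        PV=CF/(1+0.0705)^t    t·PV
  1     4,750.00     4,437.1789     4,437.1789
  2     4,750.00     4,144.9593     8,289.9185
  3     4,750.00     3,871.9844    11,615.9531
  4     4,750.00     3,616.9868    14,467.9472
  5    54,750.00    38,944.9155   194,724.5773
  Σ                 55,016.0248   233,535.5749
P = 55,016.0248; Macaulay duration = 233,535.5749 / 55,016.0248 = 4.24486 years.
Modified duration = D_Mac / (1 + y) = 4.24486 / 1.0705 = 3.96531 years.

3.965 years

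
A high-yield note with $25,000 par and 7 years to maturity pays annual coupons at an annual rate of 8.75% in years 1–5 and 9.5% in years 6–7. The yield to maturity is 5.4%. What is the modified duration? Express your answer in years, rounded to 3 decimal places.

Periodic yield y = 0.054. First find Macaulay duration:
  t   CF        PV=CF/(1+0.054)^t    t·PV
  1     2,187.50     2,075.4269     2,075.4269
  2     2,187.50     1,969.0958     3,938.1915
  3     2,187.50     1,868.2123     5,604.6369
  4     2,187.50     1,772.4974     7,089.9898
  5     2,187.50     1,681.6864     8,408.4319
  6     2,375.00     1,732.2874    10,393.7245
  7    27,375.00    18,943.9200   132,607.4402
  Σ                 30,043.1263   170,117.8418
P = 30,043.1263; Macaulay duration = 170,117.8418 / 30,043.1263 = 5.66245 years.
Modified duration = D_Mac / (1 + y) = 5.66245 / 1.054 = 5.37235 years.

5.372 years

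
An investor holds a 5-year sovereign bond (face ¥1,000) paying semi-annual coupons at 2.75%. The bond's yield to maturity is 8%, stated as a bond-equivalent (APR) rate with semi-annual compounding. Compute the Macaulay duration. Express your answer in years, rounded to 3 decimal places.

4.658 years

Periodic yield y = 0.04. Discount each cash flow and weight by its period:
  t   CF        PV=CF/(1+0.04)^t    t·PV
  1        13.75        13.2212        13.2212
  2        13.75        12.7126        25.4253
  3        13.75        12.2237        36.6711
  4        13.75        11.7536        47.0142
  5        13.75        11.3015        56.5075
  6        13.75        10.8668        65.2009
  7        13.75        10.4489        73.1421
  8        13.75        10.0470        80.3759
  9        13.75         9.6606        86.9451
  10    1,013.75       684.8532     6,848.5318
  Σ                    787.0890     7,333.0351
Price P = Σ PV = 787.0890.
Macaulay duration = Σ(t·PV) / P = 7,333.0351 / 787.0890 = 9.31665 half-year periods.
In years: 9.31665 / 2 = 4.65833 years.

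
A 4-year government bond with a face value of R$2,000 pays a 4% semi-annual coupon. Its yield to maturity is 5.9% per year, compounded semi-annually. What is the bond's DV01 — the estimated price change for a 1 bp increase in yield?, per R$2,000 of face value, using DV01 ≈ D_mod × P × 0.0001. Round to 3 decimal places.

Periodic yield y = 0.0295.
  t   CF        PV=CF/(1+0.0295)^t    t·PV
  1        40.00        38.8538        38.8538
  2        40.00        37.7405        75.4809
  3        40.00        36.6590       109.9771
  4        40.00        35.6086       142.4343
  5        40.00        34.5882       172.9411
  6        40.00        33.5971       201.5826
  7        40.00        32.6344       228.4407
  8     2,040.00     1,616.6625    12,933.2999
  Σ                  1,866.3441    13,903.0105
P = 1,866.3441; D_Mac = 7.44933 half-year periods = 3.72466 yrs; D_mod = 3.61794 yrs.
DV01 ≈ 3.61794 × 1,866.3441 × 0.0001 = 0.675231.

R$0.675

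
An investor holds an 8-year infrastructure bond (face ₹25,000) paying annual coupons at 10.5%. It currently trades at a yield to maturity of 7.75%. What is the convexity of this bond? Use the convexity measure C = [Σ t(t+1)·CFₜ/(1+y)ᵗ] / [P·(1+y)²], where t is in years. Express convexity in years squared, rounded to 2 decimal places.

With y = 0.0775:
  t   CF        PV=CF/(1+0.0775)^t    t·PV        t(t+1)·PV
  1     2,625.00     2,436.1949     2,436.1949       4,872.3898
  2     2,625.00     2,260.9697     4,521.9395      13,565.8184
  3     2,625.00     2,098.3478     6,295.0434      25,180.1734
  4     2,625.00     1,947.4225     7,789.6902      38,948.4508
  5     2,625.00     1,807.3527     9,036.7635      54,220.5812
  6     2,625.00     1,677.3575    10,064.1450      70,449.0150
  7     2,625.00     1,556.7123    10,896.9861      87,175.8886
  8    27,625.00    15,204.2169   121,633.7351   1,094,703.6156
  Σ                 28,988.5743   172,674.4976   1,389,115.9328
P = 28,988.5743.
Convexity = Σ t(t+1)·PV / [P·(1+y)²] = 1,389,115.9328 / (28,988.5743 × 1.161006) = 41.27405.

41.27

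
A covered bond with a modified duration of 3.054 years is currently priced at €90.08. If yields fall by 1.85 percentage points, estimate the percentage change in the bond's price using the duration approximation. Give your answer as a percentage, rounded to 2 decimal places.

+5.65%

Duration approximation: ΔP/P ≈ -D_mod · Δy = -3.054 × (-0.0185) = +0.056499.
As a percentage: +5.6499%.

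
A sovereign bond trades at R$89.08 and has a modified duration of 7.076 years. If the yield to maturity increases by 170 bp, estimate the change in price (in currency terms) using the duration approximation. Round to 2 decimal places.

Duration approximation: ΔP/P ≈ -D_mod · Δy = -7.076 × (+0.017) = -0.120292.
ΔP ≈ 89.08 × (-0.120292) = -10.71561136.

-R$10.72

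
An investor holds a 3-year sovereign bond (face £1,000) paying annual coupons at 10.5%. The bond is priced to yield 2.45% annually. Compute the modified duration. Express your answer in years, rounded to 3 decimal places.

Periodic yield y = 0.0245. First find Macaulay duration:
  t   CF        PV=CF/(1+0.0245)^t    t·PV
  1       105.00       102.4890       102.4890
  2       105.00       100.0381       200.0762
  3     1,105.00     1,027.6054     3,082.8163
  Σ                  1,230.1325     3,385.3815
P = 1,230.1325; Macaulay duration = 3,385.3815 / 1,230.1325 = 2.75205 years.
Modified duration = D_Mac / (1 + y) = 2.75205 / 1.0245 = 2.68623 years.

2.686 years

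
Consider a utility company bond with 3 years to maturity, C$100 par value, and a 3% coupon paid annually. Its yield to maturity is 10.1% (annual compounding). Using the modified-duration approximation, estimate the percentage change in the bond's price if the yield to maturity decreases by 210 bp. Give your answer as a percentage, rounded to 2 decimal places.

Periodic yield y = 0.101. Modified duration first:
  t   CF        PV=CF/(1+0.101)^t    t·PV
  1         3.00         2.7248         2.7248
  2         3.00         2.4748         4.9497
  3       103.00        77.1748       231.5243
  Σ                     82.3744       239.1987
P = 82.3744; D_Mac = 2.90380 yrs; D_mod = 2.90380/(1+0.101) = 2.63742 yrs.
ΔP/P ≈ -D_mod · Δy = -2.63742 × (-0.021) = +0.055386 = +5.5386%.

+5.54%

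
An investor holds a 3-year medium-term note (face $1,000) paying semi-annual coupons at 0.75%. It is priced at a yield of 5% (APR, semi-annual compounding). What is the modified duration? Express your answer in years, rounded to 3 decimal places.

Periodic yield y = 0.025. First find Macaulay duration:
  t   CF        PV=CF/(1+0.025)^t    t·PV
  1         3.75         3.6585         3.6585
  2         3.75         3.5693         7.1386
  3         3.75         3.4822        10.4467
  4         3.75         3.3973        13.5893
  5         3.75         3.3145        16.5723
  6     1,003.75       865.5305     5,193.1829
  Σ                    882.9523     5,244.5883
P = 882.9523; Macaulay duration = 5,244.5883 / 882.9523 = 5.93983 half-year periods = 2.96992 years.
Modified duration = D_Mac / (1 + y) = 2.96992 / 1.025 = 2.89748 years.

2.897 years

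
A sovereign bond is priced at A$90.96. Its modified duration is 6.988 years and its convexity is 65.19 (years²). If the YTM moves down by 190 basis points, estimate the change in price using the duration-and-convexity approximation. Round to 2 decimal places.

+A$13.15

Duration effect: -D_mod·Δy = -6.988 × (-0.019) = +0.132772
Convexity effect: ½·C·(Δy)² = 0.5 × 65.19 × (-0.019)² = +0.011766795
ΔP/P ≈ +0.132772 + 0.011766795 = +0.144538795
ΔP ≈ 90.96 × (+0.144538795) = +13.1472487932.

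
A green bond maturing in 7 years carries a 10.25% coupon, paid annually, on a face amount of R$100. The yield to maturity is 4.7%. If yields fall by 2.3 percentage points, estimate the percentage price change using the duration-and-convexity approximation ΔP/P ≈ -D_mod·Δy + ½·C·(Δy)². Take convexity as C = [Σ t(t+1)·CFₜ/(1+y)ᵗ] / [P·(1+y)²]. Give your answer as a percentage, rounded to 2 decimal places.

+13.20%

With y = 0.047:
  t   CF        PV=CF/(1+0.047)^t    t·PV        t(t+1)·PV
  1        10.25         9.7899         9.7899          19.5798
  2        10.25         9.3504        18.7008          56.1024
  3        10.25         8.9307        26.7920         107.1680
  4        10.25         8.5298        34.1191         170.5953
  5        10.25         8.1469        40.7343         244.4059
  6        10.25         7.7811        46.6869         326.8083
  7       110.25        79.9377       559.5641       4,476.5130
  Σ                    132.4665       736.3871       5,401.1727
P = 132.4665; D_Mac = 5.55905 yrs; D_mod = 5.30950 yrs; C = 37.19536.
Duration effect: -5.30950 × (-0.023) = +0.122118
Convexity effect: 0.5 × 37.19536 × (-0.023)² = +0.0098382
ΔP/P ≈ +0.122118 + 0.0098382 = +0.131957 = +13.1957%.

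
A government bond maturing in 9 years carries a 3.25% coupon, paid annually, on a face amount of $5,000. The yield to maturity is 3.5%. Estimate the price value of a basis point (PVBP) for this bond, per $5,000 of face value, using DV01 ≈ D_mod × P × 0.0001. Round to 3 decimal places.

Periodic yield y = 0.035.
  t   CF        PV=CF/(1+0.035)^t    t·PV
  1       162.50       157.0048       157.0048
  2       162.50       151.6955       303.3910
  3       162.50       146.5657       439.6971
  4       162.50       141.6094       566.4374
  5       162.50       136.8206       684.1032
  6       162.50       132.1939       793.1631
  7       162.50       127.7235       894.0647
  8       162.50       123.4044       987.2350
  9     5,162.50     3,787.8861    34,090.9753
  Σ                  4,904.9039    38,916.0717
P = 4,904.9039; D_Mac = 7.93411 yrs; D_mod = 7.66581 yrs.
DV01 ≈ 7.66581 × 4,904.9039 × 0.0001 = 3.760007.

$3.760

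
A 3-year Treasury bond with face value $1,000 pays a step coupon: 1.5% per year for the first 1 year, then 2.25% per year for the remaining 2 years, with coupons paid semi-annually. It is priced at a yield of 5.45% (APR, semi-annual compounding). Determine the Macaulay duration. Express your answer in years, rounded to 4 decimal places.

2.9304 years

Periodic yield y = 0.02725. Discount each cash flow and weight by its period:
  t   CF        PV=CF/(1+0.02725)^t    t·PV
  1         7.50         7.3010         7.3010
  2         7.50         7.1074        14.2147
  3        11.25        10.3782        31.1347
  4        11.25        10.1029        40.4118
  5        11.25         9.8349        49.1747
  6     1,011.25       860.6006     5,163.6035
  Σ                    905.3251     5,305.8405
Price P = Σ PV = 905.3251.
Macaulay duration = Σ(t·PV) / P = 5,305.8405 / 905.3251 = 5.86070 half-year periods.
In years: 5.86070 / 2 = 2.93035 years.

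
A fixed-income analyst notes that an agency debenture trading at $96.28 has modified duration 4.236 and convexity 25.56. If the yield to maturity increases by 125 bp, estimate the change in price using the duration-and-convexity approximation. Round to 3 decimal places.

Duration effect: -D_mod·Δy = -4.236 × (+0.0125) = -0.052950
Convexity effect: ½·C·(Δy)² = 0.5 × 25.56 × (0.0125)² = +0.001996875
ΔP/P ≈ -0.052950 + 0.001996875 = -0.050953125
ΔP ≈ 96.28 × (-0.050953125) = -4.905766875.

-$4.906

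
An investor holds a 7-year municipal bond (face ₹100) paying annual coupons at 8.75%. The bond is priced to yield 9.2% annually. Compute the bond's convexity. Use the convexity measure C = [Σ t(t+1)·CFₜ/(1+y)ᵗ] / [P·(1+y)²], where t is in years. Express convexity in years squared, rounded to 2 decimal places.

33.79

With y = 0.092:
  t   CF        PV=CF/(1+0.092)^t    t·PV        t(t+1)·PV
  1         8.75         8.0128         8.0128          16.0256
  2         8.75         7.3377        14.6755          44.0265
  3         8.75         6.7195        20.1586          80.6346
  4         8.75         6.1534        24.6137         123.0687
  5         8.75         5.6350        28.1751         169.0504
  6         8.75         5.1603        30.9616         216.7312
  7       108.75        58.7315       411.1202       3,288.9618
  Σ                     97.7503       537.7176       3,938.4987
P = 97.7503.
Convexity = Σ t(t+1)·PV / [P·(1+y)²] = 3,938.4987 / (97.7503 × 1.192464) = 33.78838.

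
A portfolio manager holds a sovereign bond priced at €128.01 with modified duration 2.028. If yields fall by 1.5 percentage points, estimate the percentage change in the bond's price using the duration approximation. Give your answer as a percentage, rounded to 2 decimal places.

+3.04%

Duration approximation: ΔP/P ≈ -D_mod · Δy = -2.028 × (-0.015) = +0.030420.
As a percentage: +3.0420%.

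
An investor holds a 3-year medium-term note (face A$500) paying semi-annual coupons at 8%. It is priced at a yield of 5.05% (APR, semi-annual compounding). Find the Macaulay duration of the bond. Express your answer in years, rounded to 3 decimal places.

2.738 years

Periodic yield y = 0.02525. Discount each cash flow and weight by its period:
  t   CF        PV=CF/(1+0.02525)^t    t·PV
  1        20.00        19.5074        19.5074
  2        20.00        19.0270        38.0540
  3        20.00        18.5584        55.6752
  4        20.00        18.1013        72.4054
  5        20.00        17.6555        88.2777
  6       520.00       447.7387     2,686.4325
  Σ                    540.5885     2,960.3522
Price P = Σ PV = 540.5885.
Macaulay duration = Σ(t·PV) / P = 2,960.3522 / 540.5885 = 5.47617 half-year periods.
In years: 5.47617 / 2 = 2.73808 years.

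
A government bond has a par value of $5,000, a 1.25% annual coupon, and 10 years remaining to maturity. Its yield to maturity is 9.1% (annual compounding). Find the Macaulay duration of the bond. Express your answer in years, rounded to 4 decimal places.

Periodic yield y = 0.091. Discount each cash flow and weight by its year:
  t   CF        PV=CF/(1+0.091)^t    t·PV
  1        62.50        57.2869        57.2869
  2        62.50        52.5086       105.0172
  3        62.50        48.1289       144.3866
  4        62.50        44.1145       176.4579
  5        62.50        40.4349       202.1744
  6        62.50        37.0622       222.3734
  7        62.50        33.9709       237.7961
  8        62.50        31.1374       249.0990
  9        62.50        28.5402       256.8619
  10    5,062.50     2,118.9345    21,189.3449
  Σ                  2,492.1189    22,840.7984
Price P = Σ PV = 2,492.1189.
Macaulay duration = Σ(t·PV) / P = 22,840.7984 / 2,492.1189 = 9.16521 years.

9.1652 years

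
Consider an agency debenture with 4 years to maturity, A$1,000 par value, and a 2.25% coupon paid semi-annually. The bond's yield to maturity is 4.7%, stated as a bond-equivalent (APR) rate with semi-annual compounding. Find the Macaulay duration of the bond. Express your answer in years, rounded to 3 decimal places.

Periodic yield y = 0.0235. Discount each cash flow and weight by its period:
  t   CF        PV=CF/(1+0.0235)^t    t·PV
  1        11.25        10.9917        10.9917
  2        11.25        10.7393        21.4786
  3        11.25        10.4927        31.4782
  4        11.25        10.2518        41.0073
  5        11.25        10.0164        50.0822
  6        11.25         9.7865        58.7187
  7        11.25         9.5618        66.9323
  8     1,011.25       839.7611     6,718.0889
  Σ                    911.6013     6,998.7779
Price P = Σ PV = 911.6013.
Macaulay duration = Σ(t·PV) / P = 6,998.7779 / 911.6013 = 7.67745 half-year periods.
In years: 7.67745 / 2 = 3.83873 years.

3.839 years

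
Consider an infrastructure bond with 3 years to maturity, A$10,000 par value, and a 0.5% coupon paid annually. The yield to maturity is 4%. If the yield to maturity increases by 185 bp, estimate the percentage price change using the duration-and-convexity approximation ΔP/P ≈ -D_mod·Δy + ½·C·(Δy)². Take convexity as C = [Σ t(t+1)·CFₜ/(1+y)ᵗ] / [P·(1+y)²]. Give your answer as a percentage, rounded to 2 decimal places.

With y = 0.04:
  t   CF        PV=CF/(1+0.04)^t    t·PV        t(t+1)·PV
  1        50.00        48.0769        48.0769          96.1538
  2        50.00        46.2278        92.4556         277.3669
  3    10,050.00     8,934.4134    26,803.2402     107,212.9609
  Σ                  9,028.7181    26,943.7728     107,586.4816
P = 9,028.7181; D_Mac = 2.98423 yrs; D_mod = 2.86945 yrs; C = 11.01704.
Duration effect: -2.86945 × (+0.0185) = -0.053085
Convexity effect: 0.5 × 11.01704 × (0.0185)² = +0.0018853
ΔP/P ≈ -0.053085 + 0.0018853 = -0.051200 = -5.1200%.

-5.12%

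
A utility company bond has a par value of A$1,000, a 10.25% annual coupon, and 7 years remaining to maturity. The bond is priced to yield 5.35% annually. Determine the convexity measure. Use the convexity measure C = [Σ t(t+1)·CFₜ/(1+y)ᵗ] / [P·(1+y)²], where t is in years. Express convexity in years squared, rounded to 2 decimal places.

With y = 0.0535:
  t   CF        PV=CF/(1+0.0535)^t    t·PV        t(t+1)·PV
  1       102.50        97.2947        97.2947         194.5895
  2       102.50        92.3538       184.7076         554.1228
  3       102.50        87.6638       262.9914       1,051.9655
  4       102.50        83.2120       332.8478       1,664.2390
  5       102.50        78.9862       394.9310       2,369.5857
  6       102.50        74.9750       449.8502       3,148.9511
  7     1,102.50       765.4852     5,358.3966      42,867.1732
  Σ                  1,279.9707     7,081.0193      51,850.6268
P = 1,279.9707.
Convexity = Σ t(t+1)·PV / [P·(1+y)²] = 51,850.6268 / (1,279.9707 × 1.109862) = 36.49933.

36.50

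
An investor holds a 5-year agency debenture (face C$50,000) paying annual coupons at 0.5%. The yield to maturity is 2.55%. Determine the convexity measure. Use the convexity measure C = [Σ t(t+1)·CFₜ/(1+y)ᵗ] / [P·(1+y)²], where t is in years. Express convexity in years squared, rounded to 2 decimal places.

With y = 0.0255:
  t   CF        PV=CF/(1+0.0255)^t    t·PV        t(t+1)·PV
  1       250.00       243.7835       243.7835         487.5670
  2       250.00       237.7216       475.4432       1,426.3297
  3       250.00       231.8105       695.4314       2,781.7254
  4       250.00       226.0463       904.1851       4,520.9254
  5    50,250.00    44,305.5103   221,527.5513   1,329,165.3076
  Σ                 45,244.8721   223,846.3945   1,338,381.8553
P = 45,244.8721.
Convexity = Σ t(t+1)·PV / [P·(1+y)²] = 1,338,381.8553 / (45,244.8721 × 1.051650) = 28.12803.

28.13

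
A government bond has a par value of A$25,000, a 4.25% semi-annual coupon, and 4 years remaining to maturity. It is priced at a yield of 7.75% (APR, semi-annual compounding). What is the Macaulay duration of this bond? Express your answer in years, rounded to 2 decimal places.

3.70 years

Periodic yield y = 0.03875. Discount each cash flow and weight by its period:
  t   CF        PV=CF/(1+0.03875)^t    t·PV
  1       531.25       511.4320       511.4320
  2       531.25       492.3533       984.7066
  3       531.25       473.9863     1,421.9590
  4       531.25       456.3045     1,825.2182
  5       531.25       439.2824     2,196.4118
  6       531.25       422.8952     2,537.3710
  7       531.25       407.1193     2,849.8351
  8    25,531.25    18,835.7876   150,686.3006
  Σ                 22,039.1606   163,013.2343
Price P = Σ PV = 22,039.1606.
Macaulay duration = Σ(t·PV) / P = 163,013.2343 / 22,039.1606 = 7.39653 half-year periods.
In years: 7.39653 / 2 = 3.69826 years.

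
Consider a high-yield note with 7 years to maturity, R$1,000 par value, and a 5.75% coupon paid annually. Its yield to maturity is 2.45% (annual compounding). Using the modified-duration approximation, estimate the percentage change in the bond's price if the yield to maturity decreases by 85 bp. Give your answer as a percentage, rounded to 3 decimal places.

Periodic yield y = 0.0245. Modified duration first:
  t   CF        PV=CF/(1+0.0245)^t    t·PV
  1        57.50        56.1249        56.1249
  2        57.50        54.7828       109.5655
  3        57.50        53.4727       160.4180
  4        57.50        52.1939       208.7757
  5        57.50        50.9458       254.7288
  6        57.50        49.7274       298.3646
  7     1,057.50       892.6817     6,248.7720
  Σ                  1,209.9292     7,336.7496
P = 1,209.9292; D_Mac = 6.06378 yrs; D_mod = 6.06378/(1+0.0245) = 5.91877 yrs.
ΔP/P ≈ -D_mod · Δy = -5.91877 × (-0.0085) = +0.050310 = +5.0310%.

+5.031%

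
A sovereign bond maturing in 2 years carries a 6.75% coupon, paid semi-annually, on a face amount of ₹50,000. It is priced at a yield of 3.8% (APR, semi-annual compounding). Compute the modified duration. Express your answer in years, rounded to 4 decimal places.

1.8715 years

Periodic yield y = 0.019. First find Macaulay duration:
  t   CF        PV=CF/(1+0.019)^t    t·PV
  1     1,687.50     1,656.0353     1,656.0353
  2     1,687.50     1,625.1573     3,250.3147
  3     1,687.50     1,594.8551     4,784.5653
  4    51,687.50    47,938.9802   191,755.9207
  Σ                 52,815.0279   201,446.8360
P = 52,815.0279; Macaulay duration = 201,446.8360 / 52,815.0279 = 3.81420 half-year periods = 1.90710 years.
Modified duration = D_Mac / (1 + y) = 1.90710 / 1.019 = 1.87154 years.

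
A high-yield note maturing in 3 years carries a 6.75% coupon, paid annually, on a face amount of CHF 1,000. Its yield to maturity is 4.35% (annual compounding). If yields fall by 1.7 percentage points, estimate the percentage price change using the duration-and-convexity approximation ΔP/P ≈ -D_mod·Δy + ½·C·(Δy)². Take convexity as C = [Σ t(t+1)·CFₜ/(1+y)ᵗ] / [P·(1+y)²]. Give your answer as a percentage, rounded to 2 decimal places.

With y = 0.0435:
  t   CF        PV=CF/(1+0.0435)^t    t·PV        t(t+1)·PV
  1        67.50        64.6862        64.6862         129.3723
  2        67.50        61.9896       123.9792         371.9376
  3     1,067.50       939.4865     2,818.4594      11,273.8375
  Σ                  1,066.1622     3,007.1247      11,775.1474
P = 1,066.1622; D_Mac = 2.82051 yrs; D_mod = 2.70294 yrs; C = 10.14281.
Duration effect: -2.70294 × (-0.017) = +0.045950
Convexity effect: 0.5 × 10.14281 × (-0.017)² = +0.0014656
ΔP/P ≈ +0.045950 + 0.0014656 = +0.047416 = +4.7416%.

+4.74%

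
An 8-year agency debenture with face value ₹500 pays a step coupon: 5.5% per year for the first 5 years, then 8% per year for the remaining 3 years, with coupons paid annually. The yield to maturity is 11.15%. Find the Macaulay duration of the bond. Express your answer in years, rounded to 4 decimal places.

6.4222 years

Periodic yield y = 0.1115. Discount each cash flow and weight by its year:
  t   CF        PV=CF/(1+0.1115)^t    t·PV
  1        27.50        24.7413        24.7413
  2        27.50        22.2594        44.5188
  3        27.50        20.0265        60.0794
  4        27.50        18.0175        72.0700
  5        27.50        16.2101        81.0504
  6        40.00        21.2131       127.2783
  7        40.00        19.0851       133.5955
  8       540.00       231.8025     1,854.4196
  Σ                    373.3554     2,397.7535
Price P = Σ PV = 373.3554.
Macaulay duration = Σ(t·PV) / P = 2,397.7535 / 373.3554 = 6.42217 years.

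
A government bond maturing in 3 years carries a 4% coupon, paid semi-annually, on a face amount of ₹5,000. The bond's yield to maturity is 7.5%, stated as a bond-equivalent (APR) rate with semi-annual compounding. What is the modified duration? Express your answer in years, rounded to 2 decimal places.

Periodic yield y = 0.0375. First find Macaulay duration:
  t   CF        PV=CF/(1+0.0375)^t    t·PV
  1       100.00        96.3855        96.3855
  2       100.00        92.9017       185.8035
  3       100.00        89.5438       268.6315
  4       100.00        86.3073       345.2292
  5       100.00        83.1878       415.9388
  6     5,100.00     4,089.2301    24,535.3803
  Σ                  4,537.5562    25,847.3689
P = 4,537.5562; Macaulay duration = 25,847.3689 / 4,537.5562 = 5.69632 half-year periods = 2.84816 years.
Modified duration = D_Mac / (1 + y) = 2.84816 / 1.0375 = 2.74521 years.

2.75 years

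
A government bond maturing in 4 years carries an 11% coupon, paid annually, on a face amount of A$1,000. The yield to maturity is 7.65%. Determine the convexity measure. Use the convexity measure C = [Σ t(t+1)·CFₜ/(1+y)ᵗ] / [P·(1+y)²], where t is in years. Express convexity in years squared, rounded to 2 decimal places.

With y = 0.0765:
  t   CF        PV=CF/(1+0.0765)^t    t·PV        t(t+1)·PV
  1       110.00       102.1830       102.1830         204.3660
  2       110.00        94.9215       189.8430         569.5290
  3       110.00        88.1760       264.5281       1,058.1125
  4     1,110.00       826.5456     3,306.1826      16,530.9129
  Σ                  1,111.8262     3,862.7367      18,362.9204
P = 1,111.8262.
Convexity = Σ t(t+1)·PV / [P·(1+y)²] = 18,362.9204 / (1,111.8262 × 1.158852) = 14.25203.

14.25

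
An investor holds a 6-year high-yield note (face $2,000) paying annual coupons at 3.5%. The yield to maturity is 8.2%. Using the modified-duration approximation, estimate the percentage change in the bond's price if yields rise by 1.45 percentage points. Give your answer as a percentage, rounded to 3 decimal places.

-7.291%

Periodic yield y = 0.082. Modified duration first:
  t   CF        PV=CF/(1+0.082)^t    t·PV
  1        70.00        64.6950        64.6950
  2        70.00        59.7921       119.5841
  3        70.00        55.2607       165.7821
  4        70.00        51.0727       204.2909
  5        70.00        47.2021       236.0107
  6     2,070.00     1,290.0507     7,740.3042
  Σ                  1,568.0733     8,530.6670
P = 1,568.0733; D_Mac = 5.44022 yrs; D_mod = 5.44022/(1+0.082) = 5.02793 yrs.
ΔP/P ≈ -D_mod · Δy = -5.02793 × (+0.0145) = -0.072905 = -7.2905%.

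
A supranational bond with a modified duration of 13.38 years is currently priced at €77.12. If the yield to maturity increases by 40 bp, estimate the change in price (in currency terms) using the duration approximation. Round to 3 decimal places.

Duration approximation: ΔP/P ≈ -D_mod · Δy = -13.38 × (+0.004) = -0.053520.
ΔP ≈ 77.12 × (-0.053520) = -4.1274624.

-€4.127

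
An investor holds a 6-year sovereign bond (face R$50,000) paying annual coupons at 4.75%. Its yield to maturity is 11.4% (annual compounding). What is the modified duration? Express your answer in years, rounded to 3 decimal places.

4.691 years

Periodic yield y = 0.114. First find Macaulay duration:
  t   CF        PV=CF/(1+0.114)^t    t·PV
  1     2,375.00     2,131.9569     2,131.9569
  2     2,375.00     1,913.7854     3,827.5708
  3     2,375.00     1,717.9402     5,153.8206
  4     2,375.00     1,542.1366     6,168.5465
  5     2,375.00     1,384.3237     6,921.6186
  6    52,375.00    27,403.9326   164,423.5957
  Σ                 36,094.0754   188,627.1090
P = 36,094.0754; Macaulay duration = 188,627.1090 / 36,094.0754 = 5.22599 years.
Modified duration = D_Mac / (1 + y) = 5.22599 / 1.114 = 4.69119 years.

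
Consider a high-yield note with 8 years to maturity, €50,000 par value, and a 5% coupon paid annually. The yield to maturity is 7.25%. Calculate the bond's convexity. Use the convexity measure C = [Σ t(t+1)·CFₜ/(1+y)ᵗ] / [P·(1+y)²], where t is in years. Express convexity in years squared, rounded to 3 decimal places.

49.072

With y = 0.0725:
  t   CF        PV=CF/(1+0.0725)^t    t·PV        t(t+1)·PV
  1     2,500.00     2,331.0023     2,331.0023       4,662.0047
  2     2,500.00     2,173.4287     4,346.8575      13,040.5725
  3     2,500.00     2,026.5070     6,079.5210      24,318.0839
  4     2,500.00     1,889.5170     7,558.0680      37,790.3401
  5     2,500.00     1,761.7874     8,808.9371      52,853.6226
  6     2,500.00     1,642.6922     9,856.1534      68,993.0738
  7     2,500.00     1,531.6478    10,721.5344      85,772.2751
  8    52,500.00    29,990.3060   239,922.4477   2,159,302.0297
  Σ                 43,346.8885   289,624.5214   2,446,732.0023
P = 43,346.8885.
Convexity = Σ t(t+1)·PV / [P·(1+y)²] = 2,446,732.0023 / (43,346.8885 × 1.150256) = 49.07201.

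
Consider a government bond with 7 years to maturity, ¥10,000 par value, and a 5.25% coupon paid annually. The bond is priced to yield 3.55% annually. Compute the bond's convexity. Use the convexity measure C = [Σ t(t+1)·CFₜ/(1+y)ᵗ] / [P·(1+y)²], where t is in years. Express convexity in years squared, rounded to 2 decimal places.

With y = 0.0355:
  t   CF        PV=CF/(1+0.0355)^t    t·PV        t(t+1)·PV
  1       525.00       507.0014       507.0014       1,014.0029
  2       525.00       489.6199       979.2399       2,937.7196
  3       525.00       472.8343     1,418.5030       5,674.0119
  4       525.00       456.6242     1,826.4967       9,132.4833
  5       525.00       440.9697     2,204.8487      13,229.0922
  6       525.00       425.8520     2,555.1120      17,885.7837
  7    10,525.00     8,244.6340    57,712.4381     461,699.5050
  Σ                 11,037.5356    67,203.6397     511,572.5985
P = 11,037.5356.
Convexity = Σ t(t+1)·PV / [P·(1+y)²] = 511,572.5985 / (11,037.5356 × 1.072260) = 43.22499.

43.22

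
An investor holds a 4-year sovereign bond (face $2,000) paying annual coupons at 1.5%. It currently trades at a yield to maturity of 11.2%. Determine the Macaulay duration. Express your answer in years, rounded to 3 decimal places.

Periodic yield y = 0.112. Discount each cash flow and weight by its year:
  t   CF        PV=CF/(1+0.112)^t    t·PV
  1        30.00        26.9784        26.9784
  2        30.00        24.2612        48.5223
  3        30.00        21.8176        65.4528
  4     2,030.00     1,327.6295     5,310.5179
  Σ                  1,400.6867     5,451.4715
Price P = Σ PV = 1,400.6867.
Macaulay duration = Σ(t·PV) / P = 5,451.4715 / 1,400.6867 = 3.89200 years.

3.892 years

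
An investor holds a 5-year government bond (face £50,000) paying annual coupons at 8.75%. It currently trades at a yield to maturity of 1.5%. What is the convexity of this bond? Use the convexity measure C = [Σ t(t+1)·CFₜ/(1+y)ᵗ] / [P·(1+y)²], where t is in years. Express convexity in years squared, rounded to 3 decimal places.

With y = 0.015:
  t   CF        PV=CF/(1+0.015)^t    t·PV        t(t+1)·PV
  1     4,375.00     4,310.3448     4,310.3448       8,620.6897
  2     4,375.00     4,246.6452     8,493.2903      25,479.8709
  3     4,375.00     4,183.8868    12,551.6605      50,206.6422
  4     4,375.00     4,122.0560    16,488.2240      82,441.1202
  5    54,375.00    50,474.1552   252,370.7760   1,514,224.6558
  Σ                 67,337.0880   294,214.2957   1,680,972.9787
P = 67,337.0880.
Convexity = Σ t(t+1)·PV / [P·(1+y)²] = 1,680,972.9787 / (67,337.0880 × 1.030225) = 24.23117.

24.231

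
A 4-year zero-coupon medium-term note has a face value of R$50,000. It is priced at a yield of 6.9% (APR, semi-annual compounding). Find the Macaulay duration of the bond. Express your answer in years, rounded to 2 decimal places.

4.00 years

A zero-coupon bond has a single cash flow at maturity, so its Macaulay duration equals its maturity: 4 years.
(Equivalently: 8 semi-annual periods ÷ 2 = 4 years.)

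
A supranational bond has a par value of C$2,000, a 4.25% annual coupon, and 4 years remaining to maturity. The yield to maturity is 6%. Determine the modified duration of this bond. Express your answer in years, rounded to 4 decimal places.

Periodic yield y = 0.06. First find Macaulay duration:
  t   CF        PV=CF/(1+0.06)^t    t·PV
  1        85.00        80.1887        80.1887
  2        85.00        75.6497       151.2994
  3        85.00        71.3676       214.1029
  4     2,085.00     1,651.5153     6,606.0612
  Σ                  1,878.7213     7,051.6521
P = 1,878.7213; Macaulay duration = 7,051.6521 / 1,878.7213 = 3.75343 years.
Modified duration = D_Mac / (1 + y) = 3.75343 / 1.06 = 3.54097 years.

3.5410 years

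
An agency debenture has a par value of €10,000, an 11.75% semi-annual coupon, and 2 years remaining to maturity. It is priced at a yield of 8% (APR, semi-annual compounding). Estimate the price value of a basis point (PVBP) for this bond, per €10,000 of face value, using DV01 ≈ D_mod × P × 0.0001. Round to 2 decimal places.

Periodic yield y = 0.04.
  t   CF        PV=CF/(1+0.04)^t    t·PV
  1       587.50       564.9038       564.9038
  2       587.50       543.1768     1,086.3536
  3       587.50       522.2854     1,566.8561
  4    10,587.50     9,050.2394    36,200.9575
  Σ                 10,680.6054    39,419.0710
P = 10,680.6054; D_Mac = 3.69072 half-year periods = 1.84536 yrs; D_mod = 1.77438 yrs.
DV01 ≈ 1.77438 × 10,680.6054 × 0.0001 = 1.895148.

€1.90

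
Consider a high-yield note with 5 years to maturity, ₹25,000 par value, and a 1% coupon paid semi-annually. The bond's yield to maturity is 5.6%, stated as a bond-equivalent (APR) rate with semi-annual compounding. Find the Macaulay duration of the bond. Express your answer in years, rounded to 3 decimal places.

4.873 years

Periodic yield y = 0.028. Discount each cash flow and weight by its period:
  t   CF        PV=CF/(1+0.028)^t    t·PV
  1       125.00       121.5953       121.5953
  2       125.00       118.2834       236.5668
  3       125.00       115.0617       345.1850
  4       125.00       111.9277       447.7108
  5       125.00       108.8791       544.3954
  6       125.00       105.9135       635.4810
  7       125.00       103.0287       721.2009
  8       125.00       100.2225       801.7797
  9       125.00        97.4927       877.4341
  10   25,125.00    19,062.2835   190,622.8348
  Σ                 20,044.6880   195,354.1838
Price P = Σ PV = 20,044.6880.
Macaulay duration = Σ(t·PV) / P = 195,354.1838 / 20,044.6880 = 9.74593 half-year periods.
In years: 9.74593 / 2 = 4.87297 years.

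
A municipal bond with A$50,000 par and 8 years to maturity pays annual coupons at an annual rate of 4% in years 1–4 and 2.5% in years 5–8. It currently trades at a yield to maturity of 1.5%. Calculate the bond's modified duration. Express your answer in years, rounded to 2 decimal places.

7.02 years

Periodic yield y = 0.015. First find Macaulay duration:
  t   CF        PV=CF/(1+0.015)^t    t·PV
  1     2,000.00     1,970.4433     1,970.4433
  2     2,000.00     1,941.3235     3,882.6470
  3     2,000.00     1,912.6340     5,737.9020
  4     2,000.00     1,884.3685     7,537.4738
  5     1,250.00     1,160.3254     5,801.6270
  6     1,250.00     1,143.1777     6,859.0664
  7     1,250.00     1,126.2835     7,883.9844
  8    51,250.00    45,495.1951   363,961.5608
  Σ                 56,633.7510   403,634.7048
P = 56,633.7510; Macaulay duration = 403,634.7048 / 56,633.7510 = 7.12711 years.
Modified duration = D_Mac / (1 + y) = 7.12711 / 1.015 = 7.02178 years.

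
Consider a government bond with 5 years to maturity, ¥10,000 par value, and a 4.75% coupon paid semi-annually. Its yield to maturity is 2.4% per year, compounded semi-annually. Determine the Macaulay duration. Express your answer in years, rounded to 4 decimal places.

4.5391 years

Periodic yield y = 0.012. Discount each cash flow and weight by its period:
  t   CF        PV=CF/(1+0.012)^t    t·PV
  1       237.50       234.6838       234.6838
  2       237.50       231.9010       463.8020
  3       237.50       229.1512       687.4535
  4       237.50       226.4340       905.7358
  5       237.50       223.7490     1,118.7449
  6       237.50       221.0958     1,326.5749
  7       237.50       218.4741     1,529.3189
  8       237.50       215.8835     1,727.0683
  9       237.50       213.3236     1,919.9128
  10   10,237.50     9,086.3359    90,863.3594
  Σ                 11,101.0320   100,776.6544
Price P = Σ PV = 11,101.0320.
Macaulay duration = Σ(t·PV) / P = 100,776.6544 / 11,101.0320 = 9.07813 half-year periods.
In years: 9.07813 / 2 = 4.53907 years.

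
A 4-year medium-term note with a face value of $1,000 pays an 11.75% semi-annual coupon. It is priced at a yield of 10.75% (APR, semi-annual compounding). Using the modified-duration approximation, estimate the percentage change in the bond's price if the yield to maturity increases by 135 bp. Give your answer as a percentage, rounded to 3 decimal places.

Periodic yield y = 0.05375. Modified duration first:
  t   CF        PV=CF/(1+0.05375)^t    t·PV
  1        58.75        55.7533        55.7533
  2        58.75        52.9094       105.8188
  3        58.75        50.2106       150.6317
  4        58.75        47.6494       190.5976
  5        58.75        45.2189       226.0945
  6        58.75        42.9124       257.4741
  7        58.75        40.7235       285.0643
  8     1,058.75       696.4545     5,571.6357
  Σ                  1,031.8318     6,843.0699
P = 1,031.8318; D_Mac = 6.63196 half-year periods = 3.31598 yrs; D_mod = 3.31598/(1+0.05375) = 3.14684 yrs.
ΔP/P ≈ -D_mod · Δy = -3.14684 × (+0.0135) = -0.042482 = -4.2482%.

-4.248%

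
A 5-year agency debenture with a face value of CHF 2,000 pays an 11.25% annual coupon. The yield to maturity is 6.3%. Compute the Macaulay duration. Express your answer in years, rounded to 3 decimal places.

4.173 years

Periodic yield y = 0.063. Discount each cash flow and weight by its year:
  t   CF        PV=CF/(1+0.063)^t    t·PV
  1       225.00       211.6651       211.6651
  2       225.00       199.1205       398.2410
  3       225.00       187.3194       561.9582
  4       225.00       176.2177       704.8707
  5     2,225.00     1,639.3198     8,196.5992
  Σ                  2,413.6425    10,073.3341
Price P = Σ PV = 2,413.6425.
Macaulay duration = Σ(t·PV) / P = 10,073.3341 / 2,413.6425 = 4.17350 years.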